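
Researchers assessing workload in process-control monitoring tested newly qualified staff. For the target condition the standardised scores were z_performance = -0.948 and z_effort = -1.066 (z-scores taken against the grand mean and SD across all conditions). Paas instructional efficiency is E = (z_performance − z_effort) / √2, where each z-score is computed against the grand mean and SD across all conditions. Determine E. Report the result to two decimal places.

0.08

z_P − z_E = -0.948 − (-1.066) = 0.1180.
E = 0.1180 / √2 = 0.1180 / 1.41421 = 0.0834 ≈ 0.08.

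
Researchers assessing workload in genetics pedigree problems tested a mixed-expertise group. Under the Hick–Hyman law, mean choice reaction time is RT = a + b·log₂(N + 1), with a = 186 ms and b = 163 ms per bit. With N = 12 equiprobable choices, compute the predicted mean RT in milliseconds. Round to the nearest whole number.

log₂(12 + 1) = log₂(13) = 3.7004.
RT = 186 + 163 × 3.7004 = 186 + 603.1652 = 789.1652 ms.
≈ 789 ms.

789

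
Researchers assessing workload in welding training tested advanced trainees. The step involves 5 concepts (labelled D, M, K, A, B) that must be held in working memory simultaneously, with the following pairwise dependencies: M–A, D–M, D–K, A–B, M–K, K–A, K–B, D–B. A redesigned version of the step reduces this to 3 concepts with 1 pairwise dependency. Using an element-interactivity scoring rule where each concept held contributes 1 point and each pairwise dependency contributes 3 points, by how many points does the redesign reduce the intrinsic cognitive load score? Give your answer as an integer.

23

Original: 5 × 1 + 8 × 3 = 5 + 24 = 29.
Redesigned: 3 × 1 + 1 × 3 = 3 + 3 = 6.
Reduction = 29 − 6 = 23.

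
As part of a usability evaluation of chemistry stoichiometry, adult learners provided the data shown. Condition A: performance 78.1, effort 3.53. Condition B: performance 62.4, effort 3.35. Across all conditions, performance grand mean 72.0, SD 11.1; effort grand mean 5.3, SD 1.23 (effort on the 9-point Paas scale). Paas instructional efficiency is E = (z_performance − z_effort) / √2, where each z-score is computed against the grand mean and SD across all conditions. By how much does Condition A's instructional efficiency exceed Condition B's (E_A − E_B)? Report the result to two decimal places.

Condition A: z_P = (78.1 − 72.0)/11.1 = 0.5495; z_E = (3.53 − 5.3)/1.23 = -1.4390; E_A = (0.5495 − (-1.4390))/√2 = 1.4061.
Condition B: z_P = (62.4 − 72.0)/11.1 = -0.8649; z_E = (3.35 − 5.3)/1.23 = -1.5854; E_B = (-0.8649 − (-1.5854))/√2 = 0.5095.
E_A − E_B = 1.4061 − 0.5095 = 0.8966 ≈ 0.90.

0.90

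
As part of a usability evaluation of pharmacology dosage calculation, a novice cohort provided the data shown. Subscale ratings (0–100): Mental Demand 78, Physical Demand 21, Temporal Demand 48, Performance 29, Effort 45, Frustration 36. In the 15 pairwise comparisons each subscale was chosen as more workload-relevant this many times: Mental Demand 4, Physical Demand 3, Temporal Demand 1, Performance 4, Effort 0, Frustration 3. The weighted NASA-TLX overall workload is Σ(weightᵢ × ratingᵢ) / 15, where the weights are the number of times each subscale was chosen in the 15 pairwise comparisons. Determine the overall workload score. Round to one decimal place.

43.1

The tallies are the weights (they sum to 15).
Weighted sum = 4·78 + 3·21 + 1·48 + 4·29 + 0·45 + 3·36
            = 312 + 63 + 48 + 116 + 0 + 108 = 647.
Overall workload = 647 / 15 = 43.1333 ≈ 43.1.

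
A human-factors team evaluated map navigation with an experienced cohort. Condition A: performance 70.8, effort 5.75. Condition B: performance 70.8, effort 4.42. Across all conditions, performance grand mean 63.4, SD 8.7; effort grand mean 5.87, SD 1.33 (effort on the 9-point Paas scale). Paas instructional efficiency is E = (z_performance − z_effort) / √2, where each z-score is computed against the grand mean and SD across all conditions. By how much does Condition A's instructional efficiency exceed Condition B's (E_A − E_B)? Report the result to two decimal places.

Condition A: z_P = (70.8 − 63.4)/8.7 = 0.8506; z_E = (5.75 − 5.87)/1.33 = -0.0902; E_A = (0.8506 − (-0.0902))/√2 = 0.6652.
Condition B: z_P = (70.8 − 63.4)/8.7 = 0.8506; z_E = (4.42 − 5.87)/1.33 = -1.0902; E_B = (0.8506 − (-1.0902))/√2 = 1.3724.
E_A − E_B = 0.6652 − 1.3724 = -0.7072 ≈ -0.71.

-0.71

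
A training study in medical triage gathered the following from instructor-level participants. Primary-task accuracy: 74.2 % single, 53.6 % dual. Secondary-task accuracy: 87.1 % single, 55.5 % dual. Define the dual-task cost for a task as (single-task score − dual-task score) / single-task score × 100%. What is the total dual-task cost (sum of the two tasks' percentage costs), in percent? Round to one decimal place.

64.0

Primary cost = (74.2 − 53.6) / 74.2 × 100% = 27.7628%.
Secondary cost = (87.1 − 55.5) / 87.1 × 100% = 36.2801%.
Total = 27.7628% + 36.2801% = 64.0429% ≈ 64.0%.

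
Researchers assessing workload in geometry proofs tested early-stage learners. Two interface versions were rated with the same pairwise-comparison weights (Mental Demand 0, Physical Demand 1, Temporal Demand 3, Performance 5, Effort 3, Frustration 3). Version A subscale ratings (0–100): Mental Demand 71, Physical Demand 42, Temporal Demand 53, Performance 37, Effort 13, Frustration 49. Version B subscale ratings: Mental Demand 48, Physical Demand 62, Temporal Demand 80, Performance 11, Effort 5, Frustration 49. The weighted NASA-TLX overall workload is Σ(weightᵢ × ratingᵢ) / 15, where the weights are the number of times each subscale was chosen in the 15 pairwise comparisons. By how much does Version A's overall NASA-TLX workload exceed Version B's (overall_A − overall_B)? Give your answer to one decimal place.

3.5

Version A weighted sum = 0·71 + 1·42 + 3·53 + 5·37 + 3·13 + 3·49 = 0 + 42 + 159 + 185 + 39 + 147 = 572; overall_A = 572/15 = 38.1333.
Version B weighted sum = 0·48 + 1·62 + 3·80 + 5·11 + 3·5 + 3·49 = 0 + 62 + 240 + 55 + 15 + 147 = 519; overall_B = 519/15 = 34.6000.
Difference = 38.1333 − 34.6000 = 3.5333 ≈ 3.5.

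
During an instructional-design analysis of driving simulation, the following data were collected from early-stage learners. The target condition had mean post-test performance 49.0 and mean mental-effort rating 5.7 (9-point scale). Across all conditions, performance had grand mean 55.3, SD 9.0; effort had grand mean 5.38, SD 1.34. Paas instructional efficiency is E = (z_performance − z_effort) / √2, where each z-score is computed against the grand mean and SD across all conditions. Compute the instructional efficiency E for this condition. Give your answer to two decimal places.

z_performance = (49.0 − 55.3) / 9.0 = -6.3000 / 9.0 = -0.7000.
z_effort = (5.7 − 5.38) / 1.34 = 0.3200 / 1.34 = 0.2388.
z_P − z_E = -0.7000 − 0.2388 = -0.9388.
E = -0.9388 / √2 = -0.9388 / 1.41421 = -0.6638 ≈ -0.66.

-0.66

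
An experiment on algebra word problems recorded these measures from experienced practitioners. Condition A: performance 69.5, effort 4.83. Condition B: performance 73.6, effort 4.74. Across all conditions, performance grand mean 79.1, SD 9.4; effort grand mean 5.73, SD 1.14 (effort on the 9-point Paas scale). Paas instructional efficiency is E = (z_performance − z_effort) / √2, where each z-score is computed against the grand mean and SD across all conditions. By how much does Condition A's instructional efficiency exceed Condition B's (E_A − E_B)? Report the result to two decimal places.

-0.36

Condition A: z_P = (69.5 − 79.1)/9.4 = -1.0213; z_E = (4.83 − 5.73)/1.14 = -0.7895; E_A = (-1.0213 − (-0.7895))/√2 = -0.1639.
Condition B: z_P = (73.6 − 79.1)/9.4 = -0.5851; z_E = (4.74 − 5.73)/1.14 = -0.8684; E_B = (-0.5851 − (-0.8684))/√2 = 0.2003.
E_A − E_B = -0.1639 − 0.2003 = -0.3642 ≈ -0.36.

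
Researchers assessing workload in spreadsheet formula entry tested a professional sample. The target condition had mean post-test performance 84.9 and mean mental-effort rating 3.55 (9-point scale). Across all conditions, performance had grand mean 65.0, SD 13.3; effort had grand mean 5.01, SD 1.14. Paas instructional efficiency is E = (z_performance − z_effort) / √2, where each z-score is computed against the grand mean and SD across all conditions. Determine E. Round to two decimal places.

1.96

z_performance = (84.9 − 65.0) / 13.3 = 19.9000 / 13.3 = 1.4962.
z_effort = (3.55 − 5.01) / 1.14 = -1.4600 / 1.14 = -1.2807.
z_P − z_E = 1.4962 − (-1.2807) = 2.7769.
E = 2.7769 / √2 = 2.7769 / 1.41421 = 1.9636 ≈ 1.96.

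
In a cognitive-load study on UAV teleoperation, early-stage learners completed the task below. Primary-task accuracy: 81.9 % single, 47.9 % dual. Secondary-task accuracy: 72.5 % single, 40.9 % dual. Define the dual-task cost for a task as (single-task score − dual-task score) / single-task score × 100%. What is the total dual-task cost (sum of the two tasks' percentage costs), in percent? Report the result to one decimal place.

Primary cost = (81.9 − 47.9) / 81.9 × 100% = 41.5140%.
Secondary cost = (72.5 − 40.9) / 72.5 × 100% = 43.5862%.
Total = 41.5140% + 43.5862% = 85.1002% ≈ 85.1%.

85.1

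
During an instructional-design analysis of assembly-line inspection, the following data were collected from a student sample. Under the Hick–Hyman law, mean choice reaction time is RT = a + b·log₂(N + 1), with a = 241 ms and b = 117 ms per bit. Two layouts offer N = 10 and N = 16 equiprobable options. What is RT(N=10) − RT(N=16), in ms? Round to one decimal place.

-73.5

RT(10) = 241 + 117·log₂(11) = 241 + 117·3.4594 = 645.7498 ms.
RT(16) = 241 + 117·log₂(17) = 241 + 117·4.0875 = 719.2375 ms.
Difference = 645.7498 − 719.2375 = -73.4877 ≈ -73.5 ms.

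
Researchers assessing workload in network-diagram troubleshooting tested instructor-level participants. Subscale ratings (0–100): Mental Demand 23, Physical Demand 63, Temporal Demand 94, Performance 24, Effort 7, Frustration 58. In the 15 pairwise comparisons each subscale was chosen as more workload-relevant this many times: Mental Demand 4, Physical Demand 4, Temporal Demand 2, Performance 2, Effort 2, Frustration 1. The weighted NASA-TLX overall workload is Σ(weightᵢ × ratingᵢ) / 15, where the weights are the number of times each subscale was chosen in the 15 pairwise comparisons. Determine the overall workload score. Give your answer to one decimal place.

The tallies are the weights (they sum to 15).
Weighted sum = 4·23 + 4·63 + 2·94 + 2·24 + 2·7 + 1·58
            = 92 + 252 + 188 + 48 + 14 + 58 = 652.
Overall workload = 652 / 15 = 43.4667 ≈ 43.5.

43.5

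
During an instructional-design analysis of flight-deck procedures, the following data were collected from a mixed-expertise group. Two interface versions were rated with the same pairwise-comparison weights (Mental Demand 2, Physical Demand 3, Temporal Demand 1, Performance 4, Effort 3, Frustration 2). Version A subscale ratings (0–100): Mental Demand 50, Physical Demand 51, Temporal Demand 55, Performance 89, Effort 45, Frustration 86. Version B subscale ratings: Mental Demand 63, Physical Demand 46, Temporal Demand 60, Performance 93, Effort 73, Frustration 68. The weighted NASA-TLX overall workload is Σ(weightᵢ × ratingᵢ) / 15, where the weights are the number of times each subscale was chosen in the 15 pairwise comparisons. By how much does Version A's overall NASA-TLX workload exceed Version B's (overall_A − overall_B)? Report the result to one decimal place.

Version A weighted sum = 2·50 + 3·51 + 1·55 + 4·89 + 3·45 + 2·86 = 100 + 153 + 55 + 356 + 135 + 172 = 971; overall_A = 971/15 = 64.7333.
Version B weighted sum = 2·63 + 3·46 + 1·60 + 4·93 + 3·73 + 2·68 = 126 + 138 + 60 + 372 + 219 + 136 = 1051; overall_B = 1051/15 = 70.0667.
Difference = 64.7333 − 70.0667 = -5.3334 ≈ -5.3.

-5.3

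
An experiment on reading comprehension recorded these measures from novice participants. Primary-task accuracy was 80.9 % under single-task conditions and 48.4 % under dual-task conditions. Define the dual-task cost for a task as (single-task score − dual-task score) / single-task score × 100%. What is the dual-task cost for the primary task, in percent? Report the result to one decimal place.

Cost = (80.9 − 48.4) / 80.9 × 100%
     = 32.5000 / 80.9 × 100% = 40.1731%.
≈ 40.2%.

40.2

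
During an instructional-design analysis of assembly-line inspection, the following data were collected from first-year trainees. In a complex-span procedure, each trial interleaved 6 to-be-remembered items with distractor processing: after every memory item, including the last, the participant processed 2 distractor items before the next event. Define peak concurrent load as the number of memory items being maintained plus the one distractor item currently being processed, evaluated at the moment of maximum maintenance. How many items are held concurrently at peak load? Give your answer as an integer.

7

Maintenance is greatest during the distractor(s) after memory item 6: all 6 memory items are being held.
One distractor item is concurrently being processed.
Peak concurrent load = 6 + 1 = 7 items.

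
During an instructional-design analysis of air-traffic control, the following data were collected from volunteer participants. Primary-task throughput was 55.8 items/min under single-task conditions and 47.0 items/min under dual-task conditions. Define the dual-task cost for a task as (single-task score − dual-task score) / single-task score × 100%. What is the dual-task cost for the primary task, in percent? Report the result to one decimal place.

15.8

Cost = (55.8 − 47.0) / 55.8 × 100%
     = 8.8000 / 55.8 × 100% = 15.7706%.
≈ 15.8%.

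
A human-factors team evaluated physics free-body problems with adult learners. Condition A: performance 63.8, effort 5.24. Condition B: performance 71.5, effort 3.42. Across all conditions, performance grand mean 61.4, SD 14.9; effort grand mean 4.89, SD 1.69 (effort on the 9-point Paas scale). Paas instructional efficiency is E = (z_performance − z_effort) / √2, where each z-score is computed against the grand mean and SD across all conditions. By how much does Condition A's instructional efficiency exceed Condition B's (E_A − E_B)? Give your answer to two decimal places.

Condition A: z_P = (63.8 − 61.4)/14.9 = 0.1611; z_E = (5.24 − 4.89)/1.69 = 0.2071; E_A = (0.1611 − 0.2071)/√2 = -0.0325.
Condition B: z_P = (71.5 − 61.4)/14.9 = 0.6779; z_E = (3.42 − 4.89)/1.69 = -0.8698; E_B = (0.6779 − (-0.8698))/√2 = 1.0944.
E_A − E_B = -0.0325 − 1.0944 = -1.1269 ≈ -1.13.

-1.13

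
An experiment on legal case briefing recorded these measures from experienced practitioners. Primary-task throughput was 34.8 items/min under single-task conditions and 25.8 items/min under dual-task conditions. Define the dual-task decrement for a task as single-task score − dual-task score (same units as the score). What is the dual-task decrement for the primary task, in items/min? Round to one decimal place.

9.0

Decrement = 34.8 − 25.8 = 9.0000 items/min ≈ 9.0 items/min.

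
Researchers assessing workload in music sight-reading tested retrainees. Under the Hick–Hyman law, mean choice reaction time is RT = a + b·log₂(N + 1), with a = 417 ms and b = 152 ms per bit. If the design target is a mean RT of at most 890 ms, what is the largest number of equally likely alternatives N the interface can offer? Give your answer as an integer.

7

Set 417 + 152·log₂(N + 1) ≤ 890.
log₂(N + 1) ≤ (890 − 417) / 152 = 3.1118.
N + 1 ≤ 2^3.1118 = 8.6446.
N ≤ 7.6446, so the largest integer N is 7.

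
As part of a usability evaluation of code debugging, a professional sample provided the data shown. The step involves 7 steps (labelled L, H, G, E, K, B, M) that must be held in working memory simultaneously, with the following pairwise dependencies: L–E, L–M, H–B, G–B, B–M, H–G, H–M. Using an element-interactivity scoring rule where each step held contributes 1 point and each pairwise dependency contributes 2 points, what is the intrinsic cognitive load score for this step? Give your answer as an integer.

Count of steps held simultaneously: 7.
Count of pairwise dependencies listed: 7.
Element contribution: 7 × 1 = 7.
Interaction contribution: 7 × 2 = 14.
Intrinsic load = 7 + 14 = 21.

21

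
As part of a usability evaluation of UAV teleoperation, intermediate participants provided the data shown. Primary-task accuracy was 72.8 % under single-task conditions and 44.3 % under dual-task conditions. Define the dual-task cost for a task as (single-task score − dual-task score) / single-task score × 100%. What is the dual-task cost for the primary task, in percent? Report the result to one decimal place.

39.1

Cost = (72.8 − 44.3) / 72.8 × 100%
     = 28.5000 / 72.8 × 100% = 39.1484%.
≈ 39.1%.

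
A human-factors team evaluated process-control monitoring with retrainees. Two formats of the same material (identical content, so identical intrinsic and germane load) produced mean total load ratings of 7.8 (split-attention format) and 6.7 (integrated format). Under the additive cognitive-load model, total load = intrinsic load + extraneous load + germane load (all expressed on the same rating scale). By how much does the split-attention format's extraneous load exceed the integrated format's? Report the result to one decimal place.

Intrinsic and germane load are equal across formats, so the difference in total load equals the difference in extraneous load.
Extraneous-load difference = 7.8 − 6.7 = 1.1.

1.1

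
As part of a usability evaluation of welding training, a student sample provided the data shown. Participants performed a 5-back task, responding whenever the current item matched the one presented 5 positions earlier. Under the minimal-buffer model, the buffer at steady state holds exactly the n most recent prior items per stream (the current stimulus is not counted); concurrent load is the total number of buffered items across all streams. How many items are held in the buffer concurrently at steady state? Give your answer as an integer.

5

The buffer holds the 5 most recent prior items.
Steady-state concurrent load = 5 items.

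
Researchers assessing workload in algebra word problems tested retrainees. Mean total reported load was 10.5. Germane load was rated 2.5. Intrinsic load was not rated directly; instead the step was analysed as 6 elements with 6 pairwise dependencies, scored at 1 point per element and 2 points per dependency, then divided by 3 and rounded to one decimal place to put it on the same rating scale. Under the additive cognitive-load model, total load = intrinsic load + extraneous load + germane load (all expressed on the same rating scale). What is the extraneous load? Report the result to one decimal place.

Intrinsic (element-interactivity): (6 × 1 + 6 × 2) / 3 = 18 / 3 = 6.0000 → 6.0.
extraneous load = total − intrinsic − germane
             = 10.5 − 6.0 − 2.5 = 2.0.

2.0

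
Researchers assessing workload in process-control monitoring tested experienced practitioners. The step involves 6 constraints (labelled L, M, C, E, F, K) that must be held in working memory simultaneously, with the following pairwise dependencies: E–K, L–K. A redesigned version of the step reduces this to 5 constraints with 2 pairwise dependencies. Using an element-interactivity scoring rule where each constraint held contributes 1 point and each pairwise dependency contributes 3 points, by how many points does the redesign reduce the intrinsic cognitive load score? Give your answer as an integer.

1

Original: 6 × 1 + 2 × 3 = 6 + 6 = 12.
Redesigned: 5 × 1 + 2 × 3 = 5 + 6 = 11.
Reduction = 12 − 11 = 1.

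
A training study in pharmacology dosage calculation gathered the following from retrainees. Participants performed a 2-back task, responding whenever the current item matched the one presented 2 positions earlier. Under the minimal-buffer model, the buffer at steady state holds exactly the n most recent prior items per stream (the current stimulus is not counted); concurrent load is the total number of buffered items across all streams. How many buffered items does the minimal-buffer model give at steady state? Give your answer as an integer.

The buffer holds the 2 most recent prior items.
Steady-state concurrent load = 2 items.

2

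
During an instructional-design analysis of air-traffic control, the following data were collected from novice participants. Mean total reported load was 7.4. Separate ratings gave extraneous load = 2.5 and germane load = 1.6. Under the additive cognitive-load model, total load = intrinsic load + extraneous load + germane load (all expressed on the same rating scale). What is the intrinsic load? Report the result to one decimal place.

3.3

intrinsic load = total − extraneous − germane
             = 7.4 − 2.5 − 1.6 = 3.3.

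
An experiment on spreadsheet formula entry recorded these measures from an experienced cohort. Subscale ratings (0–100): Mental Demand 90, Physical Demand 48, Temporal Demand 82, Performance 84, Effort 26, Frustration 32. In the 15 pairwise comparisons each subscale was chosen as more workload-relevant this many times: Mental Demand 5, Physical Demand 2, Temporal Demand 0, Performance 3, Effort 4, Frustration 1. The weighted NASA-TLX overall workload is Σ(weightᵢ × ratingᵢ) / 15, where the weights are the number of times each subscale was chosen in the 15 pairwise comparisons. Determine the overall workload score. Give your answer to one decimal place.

62.3

The tallies are the weights (they sum to 15).
Weighted sum = 5·90 + 2·48 + 0·82 + 3·84 + 4·26 + 1·32
            = 450 + 96 + 0 + 252 + 104 + 32 = 934.
Overall workload = 934 / 15 = 62.2667 ≈ 62.3.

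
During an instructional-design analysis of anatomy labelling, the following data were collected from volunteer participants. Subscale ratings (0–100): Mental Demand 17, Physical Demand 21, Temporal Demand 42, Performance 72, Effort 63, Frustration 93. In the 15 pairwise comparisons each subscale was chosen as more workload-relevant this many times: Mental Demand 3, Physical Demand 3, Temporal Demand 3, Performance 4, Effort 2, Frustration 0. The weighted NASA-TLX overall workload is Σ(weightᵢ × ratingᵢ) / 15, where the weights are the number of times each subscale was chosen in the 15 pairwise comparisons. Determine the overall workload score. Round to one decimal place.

The tallies are the weights (they sum to 15).
Weighted sum = 3·17 + 3·21 + 3·42 + 4·72 + 2·63 + 0·93
            = 51 + 63 + 126 + 288 + 126 + 0 = 654.
Overall workload = 654 / 15 = 43.6000 ≈ 43.6.

43.6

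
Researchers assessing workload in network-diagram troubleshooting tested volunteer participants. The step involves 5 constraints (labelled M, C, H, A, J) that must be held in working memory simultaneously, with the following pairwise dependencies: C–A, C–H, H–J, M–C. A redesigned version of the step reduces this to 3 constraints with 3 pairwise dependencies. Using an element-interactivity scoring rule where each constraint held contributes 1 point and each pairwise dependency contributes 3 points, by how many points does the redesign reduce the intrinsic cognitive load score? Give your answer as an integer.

Original: 5 × 1 + 4 × 3 = 5 + 12 = 17.
Redesigned: 3 × 1 + 3 × 3 = 3 + 9 = 12.
Reduction = 17 − 12 = 5.

5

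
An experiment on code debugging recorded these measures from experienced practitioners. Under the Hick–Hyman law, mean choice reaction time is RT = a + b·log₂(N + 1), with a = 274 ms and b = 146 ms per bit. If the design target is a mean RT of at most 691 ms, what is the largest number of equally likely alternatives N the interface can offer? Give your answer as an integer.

6

Set 274 + 146·log₂(N + 1) ≤ 691.
log₂(N + 1) ≤ (691 − 274) / 146 = 2.8562.
N + 1 ≤ 2^2.8562 = 7.2411.
N ≤ 6.2411, so the largest integer N is 6.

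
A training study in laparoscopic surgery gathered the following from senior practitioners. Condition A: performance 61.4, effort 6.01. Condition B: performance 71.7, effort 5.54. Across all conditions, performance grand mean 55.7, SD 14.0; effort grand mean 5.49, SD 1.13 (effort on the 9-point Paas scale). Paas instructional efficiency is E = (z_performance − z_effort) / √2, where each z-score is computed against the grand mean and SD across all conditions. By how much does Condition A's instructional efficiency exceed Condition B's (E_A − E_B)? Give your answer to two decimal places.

-0.81

Condition A: z_P = (61.4 − 55.7)/14.0 = 0.4071; z_E = (6.01 − 5.49)/1.13 = 0.4602; E_A = (0.4071 − 0.4602)/√2 = -0.0375.
Condition B: z_P = (71.7 − 55.7)/14.0 = 1.1429; z_E = (5.54 − 5.49)/1.13 = 0.0442; E_B = (1.1429 − 0.0442)/√2 = 0.7769.
E_A − E_B = -0.0375 − 0.7769 = -0.8144 ≈ -0.81.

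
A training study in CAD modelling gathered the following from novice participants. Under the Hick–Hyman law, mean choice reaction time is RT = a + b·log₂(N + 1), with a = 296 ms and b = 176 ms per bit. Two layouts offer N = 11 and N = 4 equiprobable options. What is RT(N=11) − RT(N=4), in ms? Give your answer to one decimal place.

222.3

RT(11) = 296 + 176·log₂(12) = 296 + 176·3.5850 = 926.9600 ms.
RT(4) = 296 + 176·log₂(5) = 296 + 176·2.3219 = 704.6544 ms.
Difference = 926.9600 − 704.6544 = 222.3056 ≈ 222.3 ms.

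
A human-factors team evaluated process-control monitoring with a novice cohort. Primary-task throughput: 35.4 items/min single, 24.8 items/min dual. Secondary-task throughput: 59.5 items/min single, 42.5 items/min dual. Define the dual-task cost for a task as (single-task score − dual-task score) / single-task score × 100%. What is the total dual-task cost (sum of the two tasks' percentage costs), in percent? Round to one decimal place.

Primary cost = (35.4 − 24.8) / 35.4 × 100% = 29.9435%.
Secondary cost = (59.5 − 42.5) / 59.5 × 100% = 28.5714%.
Total = 29.9435% + 28.5714% = 58.5149% ≈ 58.5%.

58.5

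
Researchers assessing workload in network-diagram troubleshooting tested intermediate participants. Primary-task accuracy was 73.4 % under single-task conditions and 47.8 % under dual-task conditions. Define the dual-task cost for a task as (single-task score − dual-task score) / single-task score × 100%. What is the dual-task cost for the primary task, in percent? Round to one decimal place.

34.9

Cost = (73.4 − 47.8) / 73.4 × 100%
     = 25.6000 / 73.4 × 100% = 34.8774%.
≈ 34.9%.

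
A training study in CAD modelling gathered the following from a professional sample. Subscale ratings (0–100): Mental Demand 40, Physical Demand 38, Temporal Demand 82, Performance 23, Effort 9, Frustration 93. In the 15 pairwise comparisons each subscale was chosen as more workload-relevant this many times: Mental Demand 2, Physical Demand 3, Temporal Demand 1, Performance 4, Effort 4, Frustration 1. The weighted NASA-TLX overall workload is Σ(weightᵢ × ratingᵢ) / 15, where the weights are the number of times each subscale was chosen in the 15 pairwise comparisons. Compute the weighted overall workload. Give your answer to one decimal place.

33.1

The tallies are the weights (they sum to 15).
Weighted sum = 2·40 + 3·38 + 1·82 + 4·23 + 4·9 + 1·93
            = 80 + 114 + 82 + 92 + 36 + 93 = 497.
Overall workload = 497 / 15 = 33.1333 ≈ 33.1.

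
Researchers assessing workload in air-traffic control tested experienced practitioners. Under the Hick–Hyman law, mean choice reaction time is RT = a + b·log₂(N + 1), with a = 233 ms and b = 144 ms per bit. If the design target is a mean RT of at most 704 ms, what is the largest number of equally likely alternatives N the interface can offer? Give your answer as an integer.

Set 233 + 144·log₂(N + 1) ≤ 704.
log₂(N + 1) ≤ (704 − 233) / 144 = 3.2708.
N + 1 ≤ 2^3.2708 = 9.6518.
N ≤ 8.6518, so the largest integer N is 8.

8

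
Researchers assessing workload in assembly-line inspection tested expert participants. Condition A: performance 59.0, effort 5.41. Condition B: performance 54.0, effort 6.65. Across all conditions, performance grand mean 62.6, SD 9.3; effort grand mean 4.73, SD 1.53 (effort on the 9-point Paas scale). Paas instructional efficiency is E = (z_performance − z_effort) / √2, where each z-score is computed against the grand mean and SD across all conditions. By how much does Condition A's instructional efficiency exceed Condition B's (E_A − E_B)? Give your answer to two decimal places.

0.95

Condition A: z_P = (59.0 − 62.6)/9.3 = -0.3871; z_E = (5.41 − 4.73)/1.53 = 0.4444; E_A = (-0.3871 − 0.4444)/√2 = -0.5880.
Condition B: z_P = (54.0 − 62.6)/9.3 = -0.9247; z_E = (6.65 − 4.73)/1.53 = 1.2549; E_B = (-0.9247 − 1.2549)/√2 = -1.5412.
E_A − E_B = -0.5880 − (-1.5412) = 0.9532 ≈ 0.95.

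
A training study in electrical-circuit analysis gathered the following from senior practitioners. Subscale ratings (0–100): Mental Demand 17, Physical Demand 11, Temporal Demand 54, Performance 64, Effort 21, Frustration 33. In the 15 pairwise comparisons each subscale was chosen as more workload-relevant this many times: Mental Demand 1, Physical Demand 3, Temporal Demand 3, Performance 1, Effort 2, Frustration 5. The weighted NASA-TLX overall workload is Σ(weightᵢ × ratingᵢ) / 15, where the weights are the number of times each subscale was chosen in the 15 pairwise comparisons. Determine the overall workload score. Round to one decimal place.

32.2

The tallies are the weights (they sum to 15).
Weighted sum = 1·17 + 3·11 + 3·54 + 1·64 + 2·21 + 5·33
            = 17 + 33 + 162 + 64 + 42 + 165 = 483.
Overall workload = 483 / 15 = 32.2000 ≈ 32.2.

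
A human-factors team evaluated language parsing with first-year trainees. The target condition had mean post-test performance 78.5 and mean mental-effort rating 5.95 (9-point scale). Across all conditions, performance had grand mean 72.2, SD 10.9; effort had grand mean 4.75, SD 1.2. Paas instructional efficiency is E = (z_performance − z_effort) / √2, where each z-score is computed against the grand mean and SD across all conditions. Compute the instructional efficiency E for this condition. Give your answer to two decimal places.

-0.30

z_performance = (78.5 − 72.2) / 10.9 = 6.3000 / 10.9 = 0.5780.
z_effort = (5.95 − 4.75) / 1.2 = 1.2000 / 1.2 = 1.0000.
z_P − z_E = 0.5780 − 1.0000 = -0.4220.
E = -0.4220 / √2 = -0.4220 / 1.41421 = -0.2984 ≈ -0.30.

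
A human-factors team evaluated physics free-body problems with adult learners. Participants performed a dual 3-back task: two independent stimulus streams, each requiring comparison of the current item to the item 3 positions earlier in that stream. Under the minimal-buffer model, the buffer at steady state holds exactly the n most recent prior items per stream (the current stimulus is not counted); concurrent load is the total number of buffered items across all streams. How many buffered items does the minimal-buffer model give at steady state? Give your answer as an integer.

Each stream's buffer holds its 3 most recent prior items.
Two independent streams: 2 × 3 = 6 buffered items at steady state.

6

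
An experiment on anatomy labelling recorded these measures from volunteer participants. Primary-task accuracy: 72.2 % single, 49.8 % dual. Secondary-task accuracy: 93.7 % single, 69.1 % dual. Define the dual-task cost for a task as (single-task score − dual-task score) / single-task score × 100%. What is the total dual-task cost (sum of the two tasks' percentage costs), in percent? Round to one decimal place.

57.3

Primary cost = (72.2 − 49.8) / 72.2 × 100% = 31.0249%.
Secondary cost = (93.7 − 69.1) / 93.7 × 100% = 26.2540%.
Total = 31.0249% + 26.2540% = 57.2789% ≈ 57.3%.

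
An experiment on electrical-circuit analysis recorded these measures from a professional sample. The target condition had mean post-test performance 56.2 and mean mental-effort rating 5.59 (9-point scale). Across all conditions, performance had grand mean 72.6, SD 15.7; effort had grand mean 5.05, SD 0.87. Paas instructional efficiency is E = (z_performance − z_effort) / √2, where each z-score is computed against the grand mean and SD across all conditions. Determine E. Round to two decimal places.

z_performance = (56.2 − 72.6) / 15.7 = -16.4000 / 15.7 = -1.0446.
z_effort = (5.59 − 5.05) / 0.87 = 0.5400 / 0.87 = 0.6207.
z_P − z_E = -1.0446 − 0.6207 = -1.6653.
E = -1.6653 / √2 = -1.6653 / 1.41421 = -1.1775 ≈ -1.18.

-1.18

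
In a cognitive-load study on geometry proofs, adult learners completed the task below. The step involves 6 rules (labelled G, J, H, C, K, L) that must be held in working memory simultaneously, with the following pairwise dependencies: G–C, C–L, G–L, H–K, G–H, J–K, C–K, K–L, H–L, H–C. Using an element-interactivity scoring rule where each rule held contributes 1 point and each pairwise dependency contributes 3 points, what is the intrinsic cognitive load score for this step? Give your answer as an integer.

Count of rules held simultaneously: 6.
Count of pairwise dependencies listed: 10.
Element contribution: 6 × 1 = 6.
Interaction contribution: 10 × 3 = 30.
Intrinsic load = 6 + 30 = 36.

36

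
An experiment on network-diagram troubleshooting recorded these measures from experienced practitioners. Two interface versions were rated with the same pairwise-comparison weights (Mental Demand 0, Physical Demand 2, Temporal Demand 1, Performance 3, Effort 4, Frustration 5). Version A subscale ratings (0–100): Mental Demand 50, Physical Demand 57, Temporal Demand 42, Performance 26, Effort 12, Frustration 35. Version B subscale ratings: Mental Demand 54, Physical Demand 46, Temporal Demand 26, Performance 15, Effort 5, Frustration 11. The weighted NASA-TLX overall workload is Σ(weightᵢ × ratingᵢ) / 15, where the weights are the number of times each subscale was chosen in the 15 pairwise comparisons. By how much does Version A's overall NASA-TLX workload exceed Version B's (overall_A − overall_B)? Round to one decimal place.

Version A weighted sum = 0·50 + 2·57 + 1·42 + 3·26 + 4·12 + 5·35 = 0 + 114 + 42 + 78 + 48 + 175 = 457; overall_A = 457/15 = 30.4667.
Version B weighted sum = 0·54 + 2·46 + 1·26 + 3·15 + 4·5 + 5·11 = 0 + 92 + 26 + 45 + 20 + 55 = 238; overall_B = 238/15 = 15.8667.
Difference = 30.4667 − 15.8667 = 14.6000 ≈ 14.6.

14.6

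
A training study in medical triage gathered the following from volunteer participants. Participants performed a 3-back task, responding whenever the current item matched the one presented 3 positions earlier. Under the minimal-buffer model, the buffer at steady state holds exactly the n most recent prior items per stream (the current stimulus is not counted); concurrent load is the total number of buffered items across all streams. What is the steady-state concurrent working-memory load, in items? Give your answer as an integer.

The buffer holds the 3 most recent prior items.
Steady-state concurrent load = 3 items.

3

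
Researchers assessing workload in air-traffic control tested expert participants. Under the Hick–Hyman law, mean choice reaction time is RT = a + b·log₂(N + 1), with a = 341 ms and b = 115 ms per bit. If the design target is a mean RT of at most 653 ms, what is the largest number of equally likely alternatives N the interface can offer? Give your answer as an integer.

5

Set 341 + 115·log₂(N + 1) ≤ 653.
log₂(N + 1) ≤ (653 − 341) / 115 = 2.7130.
N + 1 ≤ 2^2.7130 = 6.5568.
N ≤ 5.5568, so the largest integer N is 5.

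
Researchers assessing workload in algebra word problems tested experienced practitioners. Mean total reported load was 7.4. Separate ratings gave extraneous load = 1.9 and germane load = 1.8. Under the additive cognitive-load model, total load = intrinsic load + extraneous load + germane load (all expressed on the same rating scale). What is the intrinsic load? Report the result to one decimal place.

3.7

intrinsic load = total − extraneous − germane
             = 7.4 − 1.9 − 1.8 = 3.7.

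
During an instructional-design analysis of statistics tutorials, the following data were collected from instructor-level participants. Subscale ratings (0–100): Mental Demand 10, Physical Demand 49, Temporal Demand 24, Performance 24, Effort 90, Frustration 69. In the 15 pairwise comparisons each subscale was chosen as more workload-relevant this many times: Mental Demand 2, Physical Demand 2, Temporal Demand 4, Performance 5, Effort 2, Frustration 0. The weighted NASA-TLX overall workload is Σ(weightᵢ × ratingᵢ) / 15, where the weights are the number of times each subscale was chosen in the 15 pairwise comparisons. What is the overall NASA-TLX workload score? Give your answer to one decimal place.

The tallies are the weights (they sum to 15).
Weighted sum = 2·10 + 2·49 + 4·24 + 5·24 + 2·90 + 0·69
            = 20 + 98 + 96 + 120 + 180 + 0 = 514.
Overall workload = 514 / 15 = 34.2667 ≈ 34.3.

34.3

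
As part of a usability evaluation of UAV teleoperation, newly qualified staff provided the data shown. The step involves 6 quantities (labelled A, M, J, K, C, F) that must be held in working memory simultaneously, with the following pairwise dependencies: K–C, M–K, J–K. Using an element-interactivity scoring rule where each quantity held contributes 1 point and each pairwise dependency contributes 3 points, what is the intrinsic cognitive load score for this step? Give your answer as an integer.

Count of quantities held simultaneously: 6.
Count of pairwise dependencies listed: 3.
Element contribution: 6 × 1 = 6.
Interaction contribution: 3 × 3 = 9.
Intrinsic load = 6 + 9 = 15.

15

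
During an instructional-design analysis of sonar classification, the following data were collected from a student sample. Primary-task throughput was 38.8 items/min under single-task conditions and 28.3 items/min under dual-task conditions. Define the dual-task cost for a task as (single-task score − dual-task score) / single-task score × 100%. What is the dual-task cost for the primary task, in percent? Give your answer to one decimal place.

Cost = (38.8 − 28.3) / 38.8 × 100%
     = 10.5000 / 38.8 × 100% = 27.0619%.
≈ 27.1%.

27.1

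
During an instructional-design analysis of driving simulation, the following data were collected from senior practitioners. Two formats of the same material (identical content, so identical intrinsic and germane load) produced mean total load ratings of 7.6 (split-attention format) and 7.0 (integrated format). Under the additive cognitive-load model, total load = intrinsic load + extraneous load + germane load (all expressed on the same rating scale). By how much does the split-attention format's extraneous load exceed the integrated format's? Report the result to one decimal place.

Intrinsic and germane load are equal across formats, so the difference in total load equals the difference in extraneous load.
Extraneous-load difference = 7.6 − 7.0 = 0.6.

0.6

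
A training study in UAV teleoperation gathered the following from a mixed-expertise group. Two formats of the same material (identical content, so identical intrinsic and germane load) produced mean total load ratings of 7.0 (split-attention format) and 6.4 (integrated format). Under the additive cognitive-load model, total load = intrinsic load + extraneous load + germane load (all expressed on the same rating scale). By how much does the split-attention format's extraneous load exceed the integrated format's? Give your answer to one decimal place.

0.6

Intrinsic and germane load are equal across formats, so the difference in total load equals the difference in extraneous load.
Extraneous-load difference = 7.0 − 6.4 = 0.6.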